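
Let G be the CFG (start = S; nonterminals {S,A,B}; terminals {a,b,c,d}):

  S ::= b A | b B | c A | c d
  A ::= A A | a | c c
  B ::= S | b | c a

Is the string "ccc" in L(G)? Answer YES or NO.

Convert to CNF:
  S -> T0 A | T0 T3 | T1 A | T1 B
  A -> A A | T0 T0 | a
  B -> T0 A | T0 T2 | T0 T3 | T1 A | T1 B | b
  T0 -> c
  T1 -> b
  T2 -> a
  T3 -> d

Fill CYK table bottom-up:
  cell(0,0) c: {T0}  orig:{}
  cell(1,1) c: {T0}  orig:{}
  cell(2,2) c: {T0}  orig:{}
  cell(0,1) cc: {A}
  cell(1,2) cc: {A}
  cell(0,2) ccc: {B,S}

S ∈ T[0,2] ⇒ YES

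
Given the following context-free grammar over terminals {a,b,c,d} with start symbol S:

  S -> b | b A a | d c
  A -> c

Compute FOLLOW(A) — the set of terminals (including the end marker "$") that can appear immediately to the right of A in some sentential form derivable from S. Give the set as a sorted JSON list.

Compute FIRST by fixpoint:
iter 1:
  A via A→c: +{c}
  S via S→b: +{b}
  S via S→d c: +{d}
  FIRST[S]={b,d}  FIRST[A]={c}
iter 2: (no change)
  FIRST[S]={b,d}  FIRST[A]={c}

FOLLOW sets:
FOLLOW(S) := {$}
round 1:
  S→b A a: FOLLOW(A) ⊇ FIRST(a) = {a}; new: +{a}
  FOLLOW(S)={$}  FOLLOW(A)={a}
round 2: (no change)
  FOLLOW(S)={$}  FOLLOW(A)={a}

FOLLOW(A) = ["a"]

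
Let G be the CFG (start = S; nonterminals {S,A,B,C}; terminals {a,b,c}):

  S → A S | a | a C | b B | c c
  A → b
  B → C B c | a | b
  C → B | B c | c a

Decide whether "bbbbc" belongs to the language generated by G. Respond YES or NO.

Convert to CNF:
  S -> A S | T0 T0 | T1 C | T2 B | a
  A -> b
  B -> C X3 | a | b
  C -> B T0 | C X4 | T0 T1 | a | b
  T0 -> c
  T1 -> a
  T2 -> b
  X3 -> B T0
  X4 -> B T0

Fill CYK table bottom-up:
  T[0,0] 'b' = {A,B,C,T2}  orig:{A,B,C}
  T[1,1] 'b' = {A,B,C,T2}  orig:{A,B,C}
  T[2,2] 'b' = {A,B,C,T2}  orig:{A,B,C}
  T[3,3] 'b' = {A,B,C,T2}  orig:{A,B,C}
  T[4,4] 'c' = {T0}  orig:{}
  T[0,1] 'bb' = {S}
  T[1,2] 'bb' = {S}
  T[2,3] 'bb' = {S}
  T[3,4] 'bc' = {C,X3,X4}  orig:{C}
  T[0,2] 'bbb' = {S}
  T[1,3] 'bbb' = {S}
  T[2,4] 'bbc' = {B,C}
  T[0,3] 'bbbb' = {S}
  T[1,4] 'bbbc' = {S}
  T[0,4] 'bbbbc' = {S}

S ∈ T[0,4] ⇒ YES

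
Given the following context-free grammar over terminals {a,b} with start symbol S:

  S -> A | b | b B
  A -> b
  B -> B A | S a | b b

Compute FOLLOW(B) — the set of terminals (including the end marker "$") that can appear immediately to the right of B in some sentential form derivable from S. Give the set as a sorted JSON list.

FIRST iteration:
round 1:
  A via A→b: +{b}
  B via B→b b: +{b}
  S via S→A: +{b}
  FIRST(S)={b}  FIRST(A)={b}  FIRST(B)={b}
round 2: (no change)
  FIRST(S)={b}  FIRST(A)={b}  FIRST(B)={b}

FOLLOW iteration:
seed FOLLOW(S) with $
iter 1:
  B→B A: FOLLOW(B) ⊇ FIRST(A) = {b}; new: +{b}
  B→B A: FOLLOW(A) ⊇ FOLLOW(B) ⊇ {b}; new: +{b}
  B→S a: FOLLOW(S) ⊇ FIRST(a) = {a}; new: +{a}
  S→A: FOLLOW(A) ⊇ FOLLOW(S) ⊇ {$,a}; new: +{$,a}
  S→b B: FOLLOW(B) ⊇ FOLLOW(S) ⊇ {$,a}; new: +{$,a}
  FOLLOW[S]={$,a}  FOLLOW[A]={$,a,b}  FOLLOW[B]={$,a,b}
iter 2: (stable)
  FOLLOW[S]={$,a}  FOLLOW[A]={$,a,b}  FOLLOW[B]={$,a,b}

FOLLOW(B) = ["$", "a", "b"]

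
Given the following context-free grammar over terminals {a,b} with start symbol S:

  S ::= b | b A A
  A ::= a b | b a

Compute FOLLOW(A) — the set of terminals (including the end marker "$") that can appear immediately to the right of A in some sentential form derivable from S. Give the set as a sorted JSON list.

FIRST sets, iterate to fixpoint:
round 1:
  A via A→a b: +{a}
  A via A→b a: +{b}
  S via S→b: +{b}
  FIRST(S)={b}  FIRST(A)={a,b}
round 2: (stable)
  FIRST(S)={b}  FIRST(A)={a,b}

Compute FOLLOW by fixpoint:
seed FOLLOW(S) with $
[1]
  S→b A A: FOLLOW(A) ⊇ FIRST(A) = {a,b}; new: +{a,b}
  S→b A A: FOLLOW(A) ⊇ FOLLOW(S) ⊇ {$}; new: +{$}
  FOLLOW(S)={$}  FOLLOW(A)={$,a,b}
[2] — fixpoint
  FOLLOW(S)={$}  FOLLOW(A)={$,a,b}

FOLLOW(A) = ["$", "a", "b"]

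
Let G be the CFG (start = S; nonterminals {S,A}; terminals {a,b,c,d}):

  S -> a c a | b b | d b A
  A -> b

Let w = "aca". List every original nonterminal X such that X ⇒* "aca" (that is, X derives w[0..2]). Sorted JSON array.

Convert to CNF:
  S -> T0 X4 | T2 T2 | T3 X5
  A -> b
  T0 -> a
  T1 -> c
  T2 -> b
  T3 -> d
  X4 -> T1 T0
  X5 -> T2 A

Fill CYK table bottom-up — only the sub-triangle for w[0..2]:
  cell(0,0) a: {T0}  orig:{}
  cell(1,1) c: {T1}  orig:{}
  cell(2,2) a: {T0}  orig:{}
  cell(0,1) ac: ∅
  cell(1,2) ca: {X4}  orig:{}
  cell(0,2) aca: {S}

Original NTs in T[0,2] deriving "aca": ["S"]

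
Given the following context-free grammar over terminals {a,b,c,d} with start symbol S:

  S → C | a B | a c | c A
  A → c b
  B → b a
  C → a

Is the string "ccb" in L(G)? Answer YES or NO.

CNF form of G:
  S -> T0 A | T2 B | T2 T0 | a
  A -> T0 T1
  B -> T1 T2
  C -> a
  T0 -> c
  T1 -> b
  T2 -> a

CYK table (by increasing span):
  cell(0,0) c: {T0}  orig:{}
  cell(1,1) c: {T0}  orig:{}
  cell(2,2) b: {T1}  orig:{}
  cell(0,1) cc: ∅
  cell(1,2) cb: {A}
  cell(0,2) ccb: {S}

S ∈ T[0,2] ⇒ YES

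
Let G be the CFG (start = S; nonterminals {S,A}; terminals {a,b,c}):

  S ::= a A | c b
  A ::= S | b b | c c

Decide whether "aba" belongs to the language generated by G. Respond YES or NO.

CNF form of G:
  S -> T0 A | T2 T1
  A -> T0 A | T1 T1 | T2 T1 | T2 T2
  T0 -> a
  T1 -> b
  T2 -> c

Fill CYK table bottom-up:
  cell(0,0) a: {T0}  orig:{}
  cell(1,1) b: {T1}  orig:{}
  cell(2,2) a: {T0}  orig:{}
  cell(0,1) ab: ∅
  cell(1,2) ba: ∅
  cell(0,2) aba: ∅

S ∉ T[0,2] ⇒ NO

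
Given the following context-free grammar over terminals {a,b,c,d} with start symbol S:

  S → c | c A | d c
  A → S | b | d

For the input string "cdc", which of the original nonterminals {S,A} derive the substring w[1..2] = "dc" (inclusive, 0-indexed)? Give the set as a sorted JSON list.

Convert to CNF:
  S -> T0 A | T1 T0 | c
  A -> T0 A | T1 T0 | b | c | d
  T0 -> c
  T1 -> d

Fill CYK table bottom-up, restricted to cells inside w[1..2]:
  [1..1]={A,T1}  "d"  orig:{A}
  [2..2]={A,S,T0}  "c"  orig:{A,S}
  [1..2]={A,S}  "dc"

Original NTs in T[1,2] deriving "dc": ["A", "S"]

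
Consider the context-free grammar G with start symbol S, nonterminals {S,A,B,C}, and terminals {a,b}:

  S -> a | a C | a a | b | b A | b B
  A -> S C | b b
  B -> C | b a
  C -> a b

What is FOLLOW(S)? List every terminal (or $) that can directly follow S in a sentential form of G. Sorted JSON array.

FIRST iteration:
[1]
  A via A→b b: +{b}
  B via B→b a: +{b}
  C via C→a b: +{a}
  S via S→a: +{a}
  S via S→b: +{b}
  S: {a,b}  A: {b}  B: {b}  C: {a}
[2]
  A via A→S C: +{a}
  B via B→C: +{a}
  S: {a,b}  A: {a,b}  B: {a,b}  C: {a}
[3] (no change)
  S: {a,b}  A: {a,b}  B: {a,b}  C: {a}

Compute FOLLOW by fixpoint:
initialize: $ ∈ FOLLOW(S)
round 1:
  A→S C: FOLLOW(S) ⊇ FIRST(C) = {a}; new: +{a}
  S→a C: FOLLOW(C) ⊇ FOLLOW(S) ⊇ {$,a}; new: +{$,a}
  S→b A: FOLLOW(A) ⊇ FOLLOW(S) ⊇ {$,a}; new: +{$,a}
  S→b B: FOLLOW(B) ⊇ FOLLOW(S) ⊇ {$,a}; new: +{$,a}
  FOLLOW(S)={$,a}  FOLLOW(A)={$,a}  FOLLOW(B)={$,a}  FOLLOW(C)={$,a}
round 2: (stable)
  FOLLOW(S)={$,a}  FOLLOW(A)={$,a}  FOLLOW(B)={$,a}  FOLLOW(C)={$,a}

FOLLOW(S) = ["$", "a"]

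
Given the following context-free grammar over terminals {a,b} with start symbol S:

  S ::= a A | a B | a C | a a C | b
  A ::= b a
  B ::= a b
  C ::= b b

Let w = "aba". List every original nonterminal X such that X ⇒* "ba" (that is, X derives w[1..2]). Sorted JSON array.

CNF form of G:
  S -> T1 A | T1 B | T1 C | T1 X2 | b
  A -> T0 T1
  B -> T1 T0
  C -> T0 T0
  T0 -> b
  T1 -> a
  X2 -> T1 C

Fill CYK table bottom-up (cells [i..j] with 1 ≤ i ≤ j ≤ 2 only):
  T[1,1] 'b' = {S,T0}  orig:{S}
  T[2,2] 'a' = {T1}  orig:{}
  T[1,2] 'ba' = {A}

Original NTs in T[1,2] deriving "ba": ["A"]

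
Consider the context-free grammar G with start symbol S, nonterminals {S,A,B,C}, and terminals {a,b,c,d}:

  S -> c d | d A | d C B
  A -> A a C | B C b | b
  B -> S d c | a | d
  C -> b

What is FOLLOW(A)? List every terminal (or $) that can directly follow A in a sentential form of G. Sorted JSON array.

FIRST iteration:
pass 1:
  A via A→b: +{b}
  B via B→a: +{a}
  B via B→d: +{d}
  C via C→b: +{b}
  S via S→c d: +{c}
  S via S→d A: +{d}
  FIRST[S]={c,d}  FIRST[A]={b}  FIRST[B]={a,d}  FIRST[C]={b}
pass 2:
  A via A→B C b: +{a,d}
  B via B→S d c: +{c}
  FIRST[S]={c,d}  FIRST[A]={a,b,d}  FIRST[B]={a,c,d}  FIRST[C]={b}
pass 3:
  A via A→B C b: +{c}
  FIRST[S]={c,d}  FIRST[A]={a,b,c,d}  FIRST[B]={a,c,d}  FIRST[C]={b}
pass 4: done
  FIRST[S]={c,d}  FIRST[A]={a,b,c,d}  FIRST[B]={a,c,d}  FIRST[C]={b}

Compute FOLLOW by fixpoint:
FOLLOW(S) := {$}
pass 1:
  A→A a C: FOLLOW(A) ⊇ FIRST(a) = {a}; new: +{a}
  A→A a C: FOLLOW(C) ⊇ FOLLOW(A) ⊇ {a}; new: +{a}
  A→B C b: FOLLOW(B) ⊇ FIRST(C) = {b}; new: +{b}
  A→B C b: FOLLOW(C) ⊇ FIRST(b) = {b}; new: +{b}
  B→S d c: FOLLOW(S) ⊇ FIRST(d) = {d}; new: +{d}
  S→d A: FOLLOW(A) ⊇ FOLLOW(S) ⊇ {$,d}; new: +{$,d}
  S→d C B: FOLLOW(C) ⊇ FIRST(B) = {a,c,d}; new: +{c,d}
  S→d C B: FOLLOW(B) ⊇ FOLLOW(S) ⊇ {$,d}; new: +{$,d}
  S: {$,d}  A: {$,a,d}  B: {$,b,d}  C: {a,b,c,d}
pass 2:
  A→A a C: FOLLOW(C) ⊇ FOLLOW(A) ⊇ {$,a,d}; new: +{$}
  S: {$,d}  A: {$,a,d}  B: {$,b,d}  C: {$,a,b,c,d}
pass 3: (no change)
  S: {$,d}  A: {$,a,d}  B: {$,b,d}  C: {$,a,b,c,d}

FOLLOW(A) = ["$", "a", "d"]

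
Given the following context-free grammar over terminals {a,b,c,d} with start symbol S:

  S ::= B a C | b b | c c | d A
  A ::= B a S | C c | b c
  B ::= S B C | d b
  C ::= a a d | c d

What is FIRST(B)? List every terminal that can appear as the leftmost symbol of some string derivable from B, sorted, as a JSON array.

FIRST iteration:
[1]
  A via A→b c: +{b}
  B via B→d b: +{d}
  C via C→a a d: +{a}
  C via C→c d: +{c}
  S via S→B a C: +{d}
  S via S→b b: +{b}
  S via S→c c: +{c}
  S: {b,c,d}  A: {b}  B: {d}  C: {a,c}
[2]
  A via A→B a S: +{d}
  A via A→C c: +{a,c}
  B via B→S B C: +{b,c}
  S: {b,c,d}  A: {a,b,c,d}  B: {b,c,d}  C: {a,c}
[3] — fixpoint
  S: {b,c,d}  A: {a,b,c,d}  B: {b,c,d}  C: {a,c}

FIRST(B) = ["b", "c", "d"]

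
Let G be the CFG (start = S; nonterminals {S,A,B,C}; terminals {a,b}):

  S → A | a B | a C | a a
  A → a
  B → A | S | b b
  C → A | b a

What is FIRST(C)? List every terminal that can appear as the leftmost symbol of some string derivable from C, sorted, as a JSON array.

FIRST iteration:
[1]
  A via A→a: +{a}
  B via B→A: +{a}
  B via B→b b: +{b}
  C via C→A: +{a}
  C via C→b a: +{b}
  S via S→A: +{a}
  FIRST[S]={a}  FIRST[A]={a}  FIRST[B]={a,b}  FIRST[C]={a,b}
[2] done
  FIRST[S]={a}  FIRST[A]={a}  FIRST[B]={a,b}  FIRST[C]={a,b}

FIRST(C) = ["a", "b"]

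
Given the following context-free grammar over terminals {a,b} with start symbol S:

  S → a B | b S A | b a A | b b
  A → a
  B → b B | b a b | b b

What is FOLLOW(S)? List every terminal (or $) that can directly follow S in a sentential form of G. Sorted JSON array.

Compute FIRST by fixpoint:
iter 1:
  A via A→a: +{a}
  B via B→b B: +{b}
  S via S→a B: +{a}
  S via S→b S A: +{b}
  FIRST[S]={a,b}  FIRST[A]={a}  FIRST[B]={b}
iter 2: (stable)
  FIRST[S]={a,b}  FIRST[A]={a}  FIRST[B]={b}

FOLLOW iteration:
initialize: $ ∈ FOLLOW(S)
pass 1:
  S→a B: FOLLOW(B) ⊇ FOLLOW(S) ⊇ {$}; new: +{$}
  S→b S A: FOLLOW(S) ⊇ FIRST(A) = {a}; new: +{a}
  S→b S A: FOLLOW(A) ⊇ FOLLOW(S) ⊇ {$,a}; new: +{$,a}
  S: {$,a}  A: {$,a}  B: {$}
pass 2:
  S→a B: FOLLOW(B) ⊇ FOLLOW(S) ⊇ {$,a}; new: +{a}
  S: {$,a}  A: {$,a}  B: {$,a}
pass 3: (no change)
  S: {$,a}  A: {$,a}  B: {$,a}

FOLLOW(S) = ["$", "a"]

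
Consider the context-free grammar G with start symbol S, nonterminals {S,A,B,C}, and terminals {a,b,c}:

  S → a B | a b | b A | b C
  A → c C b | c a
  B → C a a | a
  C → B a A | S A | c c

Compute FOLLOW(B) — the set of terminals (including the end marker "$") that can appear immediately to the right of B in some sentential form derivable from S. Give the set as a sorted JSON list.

Compute FIRST by fixpoint:
iter 1:
  A via A→c C b: +{c}
  B via B→a: +{a}
  C via C→B a A: +{a}
  C via C→c c: +{c}
  S via S→a B: +{a}
  S via S→b A: +{b}
  FIRST(S)={a,b}  FIRST(A)={c}  FIRST(B)={a}  FIRST(C)={a,c}
iter 2:
  B via B→C a a: +{c}
  C via C→S A: +{b}
  FIRST(S)={a,b}  FIRST(A)={c}  FIRST(B)={a,c}  FIRST(C)={a,b,c}
iter 3:
  B via B→C a a: +{b}
  FIRST(S)={a,b}  FIRST(A)={c}  FIRST(B)={a,b,c}  FIRST(C)={a,b,c}
iter 4: — fixpoint
  FIRST(S)={a,b}  FIRST(A)={c}  FIRST(B)={a,b,c}  FIRST(C)={a,b,c}

FOLLOW sets:
FOLLOW(S) := {$}
[1]
  A→c C b: FOLLOW(C) ⊇ FIRST(b) = {b}; new: +{b}
  B→C a a: FOLLOW(C) ⊇ FIRST(a) = {a}; new: +{a}
  C→B a A: FOLLOW(B) ⊇ FIRST(a) = {a}; new: +{a}
  C→B a A: FOLLOW(A) ⊇ FOLLOW(C) ⊇ {a,b}; new: +{a,b}
  C→S A: FOLLOW(S) ⊇ FIRST(A) = {c}; new: +{c}
  S→a B: FOLLOW(B) ⊇ FOLLOW(S) ⊇ {$,c}; new: +{$,c}
  S→b A: FOLLOW(A) ⊇ FOLLOW(S) ⊇ {$,c}; new: +{$,c}
  S→b C: FOLLOW(C) ⊇ FOLLOW(S) ⊇ {$,c}; new: +{$,c}
  FOLLOW(S)={$,c}  FOLLOW(A)={$,a,b,c}  FOLLOW(B)={$,a,c}  FOLLOW(C)={$,a,b,c}
[2] (no change)
  FOLLOW(S)={$,c}  FOLLOW(A)={$,a,b,c}  FOLLOW(B)={$,a,c}  FOLLOW(C)={$,a,b,c}

FOLLOW(B) = ["$", "a", "c"]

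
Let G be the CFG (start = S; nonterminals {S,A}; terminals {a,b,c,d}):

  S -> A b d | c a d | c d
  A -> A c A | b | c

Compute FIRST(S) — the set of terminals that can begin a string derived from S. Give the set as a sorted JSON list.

Compute FIRST by fixpoint:
[1]
  A via A→b: +{b}
  A via A→c: +{c}
  S via S→A b d: +{b,c}
  FIRST[S]={b,c}  FIRST[A]={b,c}
[2] (stable)
  FIRST[S]={b,c}  FIRST[A]={b,c}

FIRST(S) = ["b", "c"]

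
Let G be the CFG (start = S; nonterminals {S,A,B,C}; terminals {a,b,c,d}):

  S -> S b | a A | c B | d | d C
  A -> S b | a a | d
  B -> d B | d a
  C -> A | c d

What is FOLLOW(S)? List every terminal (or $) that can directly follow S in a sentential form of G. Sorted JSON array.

Compute FIRST by fixpoint:
round 1:
  A via A→a a: +{a}
  A via A→d: +{d}
  B via B→d B: +{d}
  C via C→A: +{a,d}
  C via C→c d: +{c}
  S via S→a A: +{a}
  S via S→c B: +{c}
  S via S→d: +{d}
  S: {a,c,d}  A: {a,d}  B: {d}  C: {a,c,d}
round 2:
  A via A→S b: +{c}
  S: {a,c,d}  A: {a,c,d}  B: {d}  C: {a,c,d}
round 3: (stable)
  S: {a,c,d}  A: {a,c,d}  B: {d}  C: {a,c,d}

FOLLOW iteration:
seed FOLLOW(S) with $
round 1:
  A→S b: FOLLOW(S) ⊇ FIRST(b) = {b}; new: +{b}
  S→a A: FOLLOW(A) ⊇ FOLLOW(S) ⊇ {$,b}; new: +{$,b}
  S→c B: FOLLOW(B) ⊇ FOLLOW(S) ⊇ {$,b}; new: +{$,b}
  S→d C: FOLLOW(C) ⊇ FOLLOW(S) ⊇ {$,b}; new: +{$,b}
  FOLLOW(S)={$,b}  FOLLOW(A)={$,b}  FOLLOW(B)={$,b}  FOLLOW(C)={$,b}
round 2: (stable)
  FOLLOW(S)={$,b}  FOLLOW(A)={$,b}  FOLLOW(B)={$,b}  FOLLOW(C)={$,b}

FOLLOW(S) = ["$", "b"]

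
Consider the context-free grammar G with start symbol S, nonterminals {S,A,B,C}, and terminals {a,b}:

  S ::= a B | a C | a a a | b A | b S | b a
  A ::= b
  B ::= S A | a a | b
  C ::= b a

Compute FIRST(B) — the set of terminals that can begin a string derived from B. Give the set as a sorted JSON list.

FIRST sets, iterate to fixpoint:
iter 1:
  A via A→b: +{b}
  B via B→a a: +{a}
  B via B→b: +{b}
  C via C→b a: +{b}
  S via S→a B: +{a}
  S via S→b A: +{b}
  FIRST[S]={a,b}  FIRST[A]={b}  FIRST[B]={a,b}  FIRST[C]={b}
iter 2: — fixpoint
  FIRST[S]={a,b}  FIRST[A]={b}  FIRST[B]={a,b}  FIRST[C]={b}

FIRST(B) = ["a", "b"]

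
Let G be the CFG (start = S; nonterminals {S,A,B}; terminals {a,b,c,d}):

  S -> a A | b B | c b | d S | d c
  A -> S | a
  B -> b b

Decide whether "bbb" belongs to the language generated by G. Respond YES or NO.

CNF form of G:
  S -> T0 A | T1 B | T2 T1 | T3 S | T3 T2
  A -> T0 A | T1 B | T2 T1 | T3 S | T3 T2 | a
  B -> T1 T1
  T0 -> a
  T1 -> b
  T2 -> c
  T3 -> d

CYK fill:
  T[0,0] 'b' = {T1}  orig:{}
  T[1,1] 'b' = {T1}  orig:{}
  T[2,2] 'b' = {T1}  orig:{}
  T[0,1] 'bb' = {B}
  T[1,2] 'bb' = {B}
  T[0,2] 'bbb' = {A,S}

S ∈ T[0,2] ⇒ YES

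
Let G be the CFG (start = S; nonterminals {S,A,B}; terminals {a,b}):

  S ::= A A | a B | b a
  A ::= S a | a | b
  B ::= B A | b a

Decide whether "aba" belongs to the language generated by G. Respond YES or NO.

CNF form of G:
  S -> A A | T0 B | T1 T0
  A -> S T0 | a | b
  B -> B A | T1 T0
  T0 -> a
  T1 -> b

CYK fill:
  cell(0,0) a: {A,T0}  orig:{A}
  cell(1,1) b: {A,T1}  orig:{A}
  cell(2,2) a: {A,T0}  orig:{A}
  cell(0,1) ab: {S}
  cell(1,2) ba: {B,S}
  cell(0,2) aba: {A,S}

S ∈ T[0,2] ⇒ YES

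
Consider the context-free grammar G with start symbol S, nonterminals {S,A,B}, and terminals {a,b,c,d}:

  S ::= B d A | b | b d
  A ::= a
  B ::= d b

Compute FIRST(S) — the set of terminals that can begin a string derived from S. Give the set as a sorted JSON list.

FIRST sets, iterate to fixpoint:
pass 1:
  A via A→a: +{a}
  B via B→d b: +{d}
  S via S→B d A: +{d}
  S via S→b: +{b}
  S: {b,d}  A: {a}  B: {d}
pass 2: (stable)
  S: {b,d}  A: {a}  B: {d}

FIRST(S) = ["b", "d"]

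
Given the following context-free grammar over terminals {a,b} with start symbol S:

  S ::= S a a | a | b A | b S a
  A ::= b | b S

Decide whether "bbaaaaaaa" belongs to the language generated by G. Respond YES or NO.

CNF form of G:
  S -> S X2 | T0 A | T0 X3 | a
  A -> T0 S | b
  T0 -> b
  T1 -> a
  X2 -> T1 T1
  X3 -> S T1

CYK fill:
  T[0,0] 'b' = {A,T0}  orig:{A}
  T[1,1] 'b' = {A,T0}  orig:{A}
  T[2,2] 'a' = {S,T1}  orig:{S}
  T[3,3] 'a' = {S,T1}  orig:{S}
  T[4,4] 'a' = {S,T1}  orig:{S}
  T[5,5] 'a' = {S,T1}  orig:{S}
  T[6,6] 'a' = {S,T1}  orig:{S}
  T[7,7] 'a' = {S,T1}  orig:{S}
  T[8,8] 'a' = {S,T1}  orig:{S}
  T[0,1] 'bb' = {S}
  T[1,2] 'ba' = {A}
  T[2,3] 'aa' = {X2,X3}  orig:{}
  T[3,4] 'aa' = {X2,X3}  orig:{}
  T[4,5] 'aa' = {X2,X3}  orig:{}
  T[5,6] 'aa' = {X2,X3}  orig:{}
  T[6,7] 'aa' = {X2,X3}  orig:{}
  T[7,8] 'aa' = {X2,X3}  orig:{}
  T[0,2] 'bba' = {S,X3}  orig:{S}
  T[1,3] 'baa' = {S}
  T[2,4] 'aaa' = {S}
  T[3,5] 'aaa' = {S}
  T[4,6] 'aaa' = {S}
  T[5,7] 'aaa' = {S}
  T[6,8] 'aaa' = {S}
  T[0,3] 'bbaa' = {A,S,X3}  orig:{A,S}
  T[1,4] 'baaa' = {A,X3}  orig:{A}
  T[2,5] 'aaaa' = {X3}  orig:{}
  T[3,6] 'aaaa' = {X3}  orig:{}
  T[4,7] 'aaaa' = {X3}  orig:{}
  T[5,8] 'aaaa' = {X3}  orig:{}
  T[0,4] 'bbaaa' = {S,X3}  orig:{S}
  T[1,5] 'baaaa' = {S}
  T[2,6] 'aaaaa' = {S}
  T[3,7] 'aaaaa' = {S}
  T[4,8] 'aaaaa' = {S}
  T[0,5] 'bbaaaa' = {A,S,X3}  orig:{A,S}
  T[1,6] 'baaaaa' = {A,X3}  orig:{A}
  T[2,7] 'aaaaaa' = {X3}  orig:{}
  T[3,8] 'aaaaaa' = {X3}  orig:{}
  T[0,6] 'bbaaaaa' = {S,X3}  orig:{S}
  T[1,7] 'baaaaaa' = {S}
  T[2,8] 'aaaaaaa' = {S}
  T[0,7] 'bbaaaaaa' = {A,S,X3}  orig:{A,S}
  T[1,8] 'baaaaaaa' = {A,X3}  orig:{A}
  T[0,8] 'bbaaaaaaa' = {S,X3}  orig:{S}

S ∈ T[0,8] ⇒ YES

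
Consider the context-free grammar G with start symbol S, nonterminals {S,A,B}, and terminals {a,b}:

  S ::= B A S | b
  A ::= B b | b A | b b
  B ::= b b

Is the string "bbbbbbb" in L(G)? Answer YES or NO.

CNF form of G:
  S -> B X1 | b
  A -> B T0 | T0 A | T0 T0
  B -> T0 T0
  T0 -> b
  X1 -> A S

CYK fill:
  cell(0,0) b: {S,T0}  orig:{S}
  cell(1,1) b: {S,T0}  orig:{S}
  cell(2,2) b: {S,T0}  orig:{S}
  cell(3,3) b: {S,T0}  orig:{S}
  cell(4,4) b: {S,T0}  orig:{S}
  cell(5,5) b: {S,T0}  orig:{S}
  cell(6,6) b: {S,T0}  orig:{S}
  cell(0,1) bb: {A,B}
  cell(1,2) bb: {A,B}
  cell(2,3) bb: {A,B}
  cell(3,4) bb: {A,B}
  cell(4,5) bb: {A,B}
  cell(5,6) bb: {A,B}
  cell(0,2) bbb: {A,X1}  orig:{A}
  cell(1,3) bbb: {A,X1}  orig:{A}
  cell(2,4) bbb: {A,X1}  orig:{A}
  cell(3,5) bbb: {A,X1}  orig:{A}
  cell(4,6) bbb: {A,X1}  orig:{A}
  cell(0,3) bbbb: {A,X1}  orig:{A}
  cell(1,4) bbbb: {A,X1}  orig:{A}
  cell(2,5) bbbb: {A,X1}  orig:{A}
  cell(3,6) bbbb: {A,X1}  orig:{A}
  cell(0,4) bbbbb: {A,S,X1}  orig:{A,S}
  cell(1,5) bbbbb: {A,S,X1}  orig:{A,S}
  cell(2,6) bbbbb: {A,S,X1}  orig:{A,S}
  cell(0,5) bbbbbb: {A,S,X1}  orig:{A,S}
  cell(1,6) bbbbbb: {A,S,X1}  orig:{A,S}
  cell(0,6) bbbbbbb: {A,S,X1}  orig:{A,S}

S ∈ T[0,6] ⇒ YES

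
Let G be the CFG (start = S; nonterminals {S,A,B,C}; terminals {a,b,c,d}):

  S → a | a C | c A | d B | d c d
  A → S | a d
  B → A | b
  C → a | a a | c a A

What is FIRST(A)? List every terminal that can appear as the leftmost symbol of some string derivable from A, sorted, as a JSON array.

FIRST sets, iterate to fixpoint:
pass 1:
  A via A→a d: +{a}
  B via B→A: +{a}
  B via B→b: +{b}
  C via C→a: +{a}
  C via C→c a A: +{c}
  S via S→a: +{a}
  S via S→c A: +{c}
  S via S→d B: +{d}
  FIRST(S)={a,c,d}  FIRST(A)={a}  FIRST(B)={a,b}  FIRST(C)={a,c}
pass 2:
  A via A→S: +{c,d}
  B via B→A: +{c,d}
  FIRST(S)={a,c,d}  FIRST(A)={a,c,d}  FIRST(B)={a,b,c,d}  FIRST(C)={a,c}
pass 3: done
  FIRST(S)={a,c,d}  FIRST(A)={a,c,d}  FIRST(B)={a,b,c,d}  FIRST(C)={a,c}

FIRST(A) = ["a", "c", "d"]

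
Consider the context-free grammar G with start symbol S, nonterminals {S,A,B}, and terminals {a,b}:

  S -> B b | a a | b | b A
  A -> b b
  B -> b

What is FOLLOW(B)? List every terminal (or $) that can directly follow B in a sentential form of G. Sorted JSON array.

FIRST iteration:
iter 1:
  A via A→b b: +{b}
  B via B→b: +{b}
  S via S→B b: +{b}
  S via S→a a: +{a}
  FIRST(S)={a,b}  FIRST(A)={b}  FIRST(B)={b}
iter 2: — fixpoint
  FIRST(S)={a,b}  FIRST(A)={b}  FIRST(B)={b}

FOLLOW sets:
seed FOLLOW(S) with $
round 1:
  S→B b: FOLLOW(B) ⊇ FIRST(b) = {b}; new: +{b}
  S→b A: FOLLOW(A) ⊇ FOLLOW(S) ⊇ {$}; new: +{$}
  FOLLOW(S)={$}  FOLLOW(A)={$}  FOLLOW(B)={b}
round 2: — fixpoint
  FOLLOW(S)={$}  FOLLOW(A)={$}  FOLLOW(B)={b}

FOLLOW(B) = ["b"]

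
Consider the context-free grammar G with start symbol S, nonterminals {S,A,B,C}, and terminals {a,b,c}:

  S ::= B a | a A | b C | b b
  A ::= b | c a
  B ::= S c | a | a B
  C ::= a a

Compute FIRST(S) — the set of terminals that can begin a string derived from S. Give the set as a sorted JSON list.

FIRST sets, iterate to fixpoint:
pass 1:
  A via A→b: +{b}
  A via A→c a: +{c}
  B via B→a: +{a}
  C via C→a a: +{a}
  S via S→B a: +{a}
  S via S→b C: +{b}
  FIRST[S]={a,b}  FIRST[A]={b,c}  FIRST[B]={a}  FIRST[C]={a}
pass 2:
  B via B→S c: +{b}
  FIRST[S]={a,b}  FIRST[A]={b,c}  FIRST[B]={a,b}  FIRST[C]={a}
pass 3: — fixpoint
  FIRST[S]={a,b}  FIRST[A]={b,c}  FIRST[B]={a,b}  FIRST[C]={a}

FIRST(S) = ["a", "b"]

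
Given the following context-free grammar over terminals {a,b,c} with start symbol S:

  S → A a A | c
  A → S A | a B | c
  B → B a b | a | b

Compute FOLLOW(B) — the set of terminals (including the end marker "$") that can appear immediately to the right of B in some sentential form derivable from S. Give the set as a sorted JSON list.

FIRST sets, iterate to fixpoint:
iter 1:
  A via A→a B: +{a}
  A via A→c: +{c}
  B via B→a: +{a}
  B via B→b: +{b}
  S via S→A a A: +{a,c}
  S: {a,c}  A: {a,c}  B: {a,b}
iter 2: — fixpoint
  S: {a,c}  A: {a,c}  B: {a,b}

FOLLOW sets:
FOLLOW(S) := {$}
iter 1:
  A→S A: FOLLOW(S) ⊇ FIRST(A) = {a,c}; new: +{a,c}
  B→B a b: FOLLOW(B) ⊇ FIRST(a) = {a}; new: +{a}
  S→A a A: FOLLOW(A) ⊇ FIRST(a) = {a}; new: +{a}
  S→A a A: FOLLOW(A) ⊇ FOLLOW(S) ⊇ {$,a,c}; new: +{$,c}
  FOLLOW[S]={$,a,c}  FOLLOW[A]={$,a,c}  FOLLOW[B]={a}
iter 2:
  A→a B: FOLLOW(B) ⊇ FOLLOW(A) ⊇ {$,a,c}; new: +{$,c}
  FOLLOW[S]={$,a,c}  FOLLOW[A]={$,a,c}  FOLLOW[B]={$,a,c}
iter 3: (no change)
  FOLLOW[S]={$,a,c}  FOLLOW[A]={$,a,c}  FOLLOW[B]={$,a,c}

FOLLOW(B) = ["$", "a", "c"]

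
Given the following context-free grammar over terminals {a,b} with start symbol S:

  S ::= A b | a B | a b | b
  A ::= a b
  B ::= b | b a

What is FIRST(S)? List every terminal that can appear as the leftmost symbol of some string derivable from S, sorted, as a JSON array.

FIRST iteration:
[1]
  A via A→a b: +{a}
  B via B→b: +{b}
  S via S→A b: +{a}
  S via S→b: +{b}
  S: {a,b}  A: {a}  B: {b}
[2] — fixpoint
  S: {a,b}  A: {a}  B: {b}

FIRST(S) = ["a", "b"]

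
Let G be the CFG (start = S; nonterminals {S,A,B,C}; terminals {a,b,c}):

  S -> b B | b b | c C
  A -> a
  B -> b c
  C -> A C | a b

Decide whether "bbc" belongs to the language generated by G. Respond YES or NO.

CNF form of G:
  S -> T0 B | T0 T0 | T1 C
  A -> a
  B -> T0 T1
  C -> A C | T2 T0
  T0 -> b
  T1 -> c
  T2 -> a

Fill CYK table bottom-up:
  T[0,0] 'b' = {T0}  orig:{}
  T[1,1] 'b' = {T0}  orig:{}
  T[2,2] 'c' = {T1}  orig:{}
  T[0,1] 'bb' = {S}
  T[1,2] 'bc' = {B}
  T[0,2] 'bbc' = {S}

S ∈ T[0,2] ⇒ YES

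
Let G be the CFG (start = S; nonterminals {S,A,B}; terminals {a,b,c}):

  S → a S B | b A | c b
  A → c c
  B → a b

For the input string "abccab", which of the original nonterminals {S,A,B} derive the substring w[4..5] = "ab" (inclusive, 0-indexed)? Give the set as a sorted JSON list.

CNF form of G:
  S -> T0 T2 | T1 X3 | T2 A
  A -> T0 T0
  B -> T1 T2
  T0 -> c
  T1 -> a
  T2 -> b
  X3 -> S B

CYK table (by increasing span) — only the sub-triangle for w[4..5]:
  T[4,4] 'a' = {T1}  orig:{}
  T[5,5] 'b' = {T2}  orig:{}
  T[4,5] 'ab' = {B}

Original NTs in T[4,5] deriving "ab": ["B"]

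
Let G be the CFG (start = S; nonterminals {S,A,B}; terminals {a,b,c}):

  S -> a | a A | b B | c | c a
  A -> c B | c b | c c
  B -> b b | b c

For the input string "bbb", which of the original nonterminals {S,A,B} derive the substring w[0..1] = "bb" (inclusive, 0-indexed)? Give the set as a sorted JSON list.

CNF form of G:
  S -> T0 T2 | T1 B | T2 A | a | c
  A -> T0 B | T0 T0 | T0 T1
  B -> T1 T0 | T1 T1
  T0 -> c
  T1 -> b
  T2 -> a

CYK fill (cells [i..j] with 0 ≤ i ≤ j ≤ 1 only):
  [0..0]={T1}  "b"  orig:{}
  [1..1]={T1}  "b"  orig:{}
  [0..1]={B}  "bb"

Original NTs in T[0,1] deriving "bb": ["B"]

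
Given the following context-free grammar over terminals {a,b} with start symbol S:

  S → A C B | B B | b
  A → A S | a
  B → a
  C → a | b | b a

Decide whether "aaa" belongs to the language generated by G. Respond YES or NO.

CNF form of G:
  S -> A X2 | B B | b
  A -> A S | a
  B -> a
  C -> T0 T1 | a | b
  T0 -> b
  T1 -> a
  X2 -> C B

Fill CYK table bottom-up:
  cell(0,0) a: {A,B,C,T1}  orig:{A,B,C}
  cell(1,1) a: {A,B,C,T1}  orig:{A,B,C}
  cell(2,2) a: {A,B,C,T1}  orig:{A,B,C}
  cell(0,1) aa: {S,X2}  orig:{S}
  cell(1,2) aa: {S,X2}  orig:{S}
  cell(0,2) aaa: {A,S}

S ∈ T[0,2] ⇒ YES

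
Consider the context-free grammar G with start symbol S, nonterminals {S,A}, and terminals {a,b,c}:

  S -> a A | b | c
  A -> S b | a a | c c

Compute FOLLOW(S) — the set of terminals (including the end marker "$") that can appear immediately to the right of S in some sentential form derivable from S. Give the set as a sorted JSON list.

FIRST iteration:
round 1:
  A via A→a a: +{a}
  A via A→c c: +{c}
  S via S→a A: +{a}
  S via S→b: +{b}
  S via S→c: +{c}
  FIRST(S)={a,b,c}  FIRST(A)={a,c}
round 2:
  A via A→S b: +{b}
  FIRST(S)={a,b,c}  FIRST(A)={a,b,c}
round 3: (stable)
  FIRST(S)={a,b,c}  FIRST(A)={a,b,c}

Compute FOLLOW by fixpoint:
seed FOLLOW(S) with $
[1]
  A→S b: FOLLOW(S) ⊇ FIRST(b) = {b}; new: +{b}
  S→a A: FOLLOW(A) ⊇ FOLLOW(S) ⊇ {$,b}; new: +{$,b}
  S: {$,b}  A: {$,b}
[2] done
  S: {$,b}  A: {$,b}

FOLLOW(S) = ["$", "b"]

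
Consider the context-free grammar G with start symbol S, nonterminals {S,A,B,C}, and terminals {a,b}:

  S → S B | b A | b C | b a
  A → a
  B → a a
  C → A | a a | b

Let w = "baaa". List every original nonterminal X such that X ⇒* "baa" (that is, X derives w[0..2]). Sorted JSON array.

CNF form of G:
  S -> S B | T1 A | T1 C | T1 T0
  A -> a
  B -> T0 T0
  C -> T0 T0 | a | b
  T0 -> a
  T1 -> b

CYK table (by increasing span) — only the sub-triangle for w[0..2]:
  T[0,0] 'b' = {C,T1}  orig:{C}
  T[1,1] 'a' = {A,C,T0}  orig:{A,C}
  T[2,2] 'a' = {A,C,T0}  orig:{A,C}
  T[0,1] 'ba' = {S}
  T[1,2] 'aa' = {B,C}
  T[0,2] 'baa' = {S}

Original NTs in T[0,2] deriving "baa": ["S"]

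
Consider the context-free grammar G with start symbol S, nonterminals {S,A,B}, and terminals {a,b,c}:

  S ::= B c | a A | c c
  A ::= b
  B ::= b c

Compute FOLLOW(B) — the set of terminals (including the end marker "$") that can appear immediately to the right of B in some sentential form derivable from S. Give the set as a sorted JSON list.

FIRST iteration:
pass 1:
  A via A→b: +{b}
  B via B→b c: +{b}
  S via S→B c: +{b}
  S via S→a A: +{a}
  S via S→c c: +{c}
  S: {a,b,c}  A: {b}  B: {b}
pass 2: (no change)
  S: {a,b,c}  A: {b}  B: {b}

Compute FOLLOW by fixpoint:
initialize: $ ∈ FOLLOW(S)
round 1:
  S→B c: FOLLOW(B) ⊇ FIRST(c) = {c}; new: +{c}
  S→a A: FOLLOW(A) ⊇ FOLLOW(S) ⊇ {$}; new: +{$}
  S: {$}  A: {$}  B: {c}
round 2: (stable)
  S: {$}  A: {$}  B: {c}

FOLLOW(B) = ["c"]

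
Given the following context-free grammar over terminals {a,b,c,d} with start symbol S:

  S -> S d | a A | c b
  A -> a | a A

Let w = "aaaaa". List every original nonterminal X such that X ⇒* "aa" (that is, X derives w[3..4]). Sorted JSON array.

CNF form of G:
  S -> S T1 | T0 A | T2 T3
  A -> T0 A | a
  T0 -> a
  T1 -> d
  T2 -> c
  T3 -> b

CYK table (by increasing span), restricted to cells inside w[3..4]:
  [3..3]={A,T0}  "a"  orig:{A}
  [4..4]={A,T0}  "a"  orig:{A}
  [3..4]={A,S}  "aa"

Original NTs in T[3,4] deriving "aa": ["A", "S"]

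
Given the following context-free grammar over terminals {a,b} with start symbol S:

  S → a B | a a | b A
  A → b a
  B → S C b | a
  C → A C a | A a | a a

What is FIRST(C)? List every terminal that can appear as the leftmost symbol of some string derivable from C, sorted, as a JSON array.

FIRST sets, iterate to fixpoint:
iter 1:
  A via A→b a: +{b}
  B via B→a: +{a}
  C via C→A C a: +{b}
  C via C→a a: +{a}
  S via S→a B: +{a}
  S via S→b A: +{b}
  FIRST[S]={a,b}  FIRST[A]={b}  FIRST[B]={a}  FIRST[C]={a,b}
iter 2:
  B via B→S C b: +{b}
  FIRST[S]={a,b}  FIRST[A]={b}  FIRST[B]={a,b}  FIRST[C]={a,b}
iter 3: (no change)
  FIRST[S]={a,b}  FIRST[A]={b}  FIRST[B]={a,b}  FIRST[C]={a,b}

FIRST(C) = ["a", "b"]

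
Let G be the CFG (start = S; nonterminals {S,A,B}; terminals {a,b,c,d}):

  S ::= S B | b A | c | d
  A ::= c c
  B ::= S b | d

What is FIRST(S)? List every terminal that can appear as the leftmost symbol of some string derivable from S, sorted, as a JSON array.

Compute FIRST by fixpoint:
iter 1:
  A via A→c c: +{c}
  B via B→d: +{d}
  S via S→b A: +{b}
  S via S→c: +{c}
  S via S→d: +{d}
  S: {b,c,d}  A: {c}  B: {d}
iter 2:
  B via B→S b: +{b,c}
  S: {b,c,d}  A: {c}  B: {b,c,d}
iter 3: (stable)
  S: {b,c,d}  A: {c}  B: {b,c,d}

FIRST(S) = ["b", "c", "d"]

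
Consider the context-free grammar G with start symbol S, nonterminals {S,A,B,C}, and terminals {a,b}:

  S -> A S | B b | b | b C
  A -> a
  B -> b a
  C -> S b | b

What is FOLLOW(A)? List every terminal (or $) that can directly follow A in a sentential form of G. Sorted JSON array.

FIRST iteration:
iter 1:
  A via A→a: +{a}
  B via B→b a: +{b}
  C via C→b: +{b}
  S via S→A S: +{a}
  S via S→B b: +{b}
  FIRST(S)={a,b}  FIRST(A)={a}  FIRST(B)={b}  FIRST(C)={b}
iter 2:
  C via C→S b: +{a}
  FIRST(S)={a,b}  FIRST(A)={a}  FIRST(B)={b}  FIRST(C)={a,b}
iter 3: (no change)
  FIRST(S)={a,b}  FIRST(A)={a}  FIRST(B)={b}  FIRST(C)={a,b}

FOLLOW iteration:
initialize: $ ∈ FOLLOW(S)
[1]
  C→S b: FOLLOW(S) ⊇ FIRST(b) = {b}; new: +{b}
  S→A S: FOLLOW(A) ⊇ FIRST(S) = {a,b}; new: +{a,b}
  S→B b: FOLLOW(B) ⊇ FIRST(b) = {b}; new: +{b}
  S→b C: FOLLOW(C) ⊇ FOLLOW(S) ⊇ {$,b}; new: +{$,b}
  FOLLOW(S)={$,b}  FOLLOW(A)={a,b}  FOLLOW(B)={b}  FOLLOW(C)={$,b}
[2] done
  FOLLOW(S)={$,b}  FOLLOW(A)={a,b}  FOLLOW(B)={b}  FOLLOW(C)={$,b}

FOLLOW(A) = ["a", "b"]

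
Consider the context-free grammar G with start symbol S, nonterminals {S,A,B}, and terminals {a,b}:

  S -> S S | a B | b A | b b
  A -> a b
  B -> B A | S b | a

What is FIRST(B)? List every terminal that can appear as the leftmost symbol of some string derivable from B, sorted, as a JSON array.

FIRST iteration:
round 1:
  A via A→a b: +{a}
  B via B→a: +{a}
  S via S→a B: +{a}
  S via S→b A: +{b}
  FIRST[S]={a,b}  FIRST[A]={a}  FIRST[B]={a}
round 2:
  B via B→S b: +{b}
  FIRST[S]={a,b}  FIRST[A]={a}  FIRST[B]={a,b}
round 3: done
  FIRST[S]={a,b}  FIRST[A]={a}  FIRST[B]={a,b}

FIRST(B) = ["a", "b"]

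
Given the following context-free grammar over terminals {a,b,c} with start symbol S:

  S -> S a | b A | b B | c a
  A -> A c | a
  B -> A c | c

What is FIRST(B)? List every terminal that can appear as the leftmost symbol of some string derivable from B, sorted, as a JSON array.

FIRST sets, iterate to fixpoint:
iter 1:
  A via A→a: +{a}
  B via B→A c: +{a}
  B via B→c: +{c}
  S via S→b A: +{b}
  S via S→c a: +{c}
  S: {b,c}  A: {a}  B: {a,c}
iter 2: done
  S: {b,c}  A: {a}  B: {a,c}

FIRST(B) = ["a", "c"]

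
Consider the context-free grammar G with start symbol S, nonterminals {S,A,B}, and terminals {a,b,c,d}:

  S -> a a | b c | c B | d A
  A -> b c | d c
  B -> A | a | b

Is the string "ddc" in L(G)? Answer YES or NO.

CNF form of G:
  S -> T0 T1 | T1 B | T2 A | T3 T3
  A -> T0 T1 | T2 T1
  B -> T0 T1 | T2 T1 | a | b
  T0 -> b
  T1 -> c
  T2 -> d
  T3 -> a

CYK fill:
  [0..0]={T2}  "d"  orig:{}
  [1..1]={T2}  "d"  orig:{}
  [2..2]={T1}  "c"  orig:{}
  [0..1]=∅  "dd"
  [1..2]={A,B}  "dc"
  [0..2]={S}  "ddc"

S ∈ T[0,2] ⇒ YES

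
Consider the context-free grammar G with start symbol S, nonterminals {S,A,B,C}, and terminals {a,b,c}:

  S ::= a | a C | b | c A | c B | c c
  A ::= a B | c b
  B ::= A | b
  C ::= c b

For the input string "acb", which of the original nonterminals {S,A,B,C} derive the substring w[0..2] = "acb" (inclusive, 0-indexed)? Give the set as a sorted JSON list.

Convert to CNF:
  S -> T0 C | T1 A | T1 B | T1 T1 | a | b
  A -> T0 B | T1 T2
  B -> T0 B | T1 T2 | b
  C -> T1 T2
  T0 -> a
  T1 -> c
  T2 -> b

CYK table (by increasing span) — only the sub-triangle for w[0..2]:
  cell(0,0) a: {S,T0}  orig:{S}
  cell(1,1) c: {T1}  orig:{}
  cell(2,2) b: {B,S,T2}  orig:{B,S}
  cell(0,1) ac: ∅
  cell(1,2) cb: {A,B,C,S}
  cell(0,2) acb: {A,B,S}

Original NTs in T[0,2] deriving "acb": ["A", "B", "S"]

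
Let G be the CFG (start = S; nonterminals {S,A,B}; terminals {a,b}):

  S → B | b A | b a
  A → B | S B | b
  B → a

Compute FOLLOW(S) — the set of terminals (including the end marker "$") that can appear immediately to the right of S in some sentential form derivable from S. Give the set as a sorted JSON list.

FIRST iteration:
pass 1:
  A via A→b: +{b}
  B via B→a: +{a}
  S via S→B: +{a}
  S via S→b A: +{b}
  S: {a,b}  A: {b}  B: {a}
pass 2:
  A via A→B: +{a}
  S: {a,b}  A: {a,b}  B: {a}
pass 3: done
  S: {a,b}  A: {a,b}  B: {a}

Compute FOLLOW by fixpoint:
seed FOLLOW(S) with $
pass 1:
  A→S B: FOLLOW(S) ⊇ FIRST(B) = {a}; new: +{a}
  S→B: FOLLOW(B) ⊇ FOLLOW(S) ⊇ {$,a}; new: +{$,a}
  S→b A: FOLLOW(A) ⊇ FOLLOW(S) ⊇ {$,a}; new: +{$,a}
  FOLLOW(S)={$,a}  FOLLOW(A)={$,a}  FOLLOW(B)={$,a}
pass 2: done
  FOLLOW(S)={$,a}  FOLLOW(A)={$,a}  FOLLOW(B)={$,a}

FOLLOW(S) = ["$", "a"]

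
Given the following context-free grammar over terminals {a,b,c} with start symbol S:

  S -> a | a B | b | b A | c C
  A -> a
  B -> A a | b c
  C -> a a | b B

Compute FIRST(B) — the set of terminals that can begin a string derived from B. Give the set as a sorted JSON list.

FIRST iteration:
iter 1:
  A via A→a: +{a}
  B via B→A a: +{a}
  B via B→b c: +{b}
  C via C→a a: +{a}
  C via C→b B: +{b}
  S via S→a: +{a}
  S via S→b: +{b}
  S via S→c C: +{c}
  FIRST(S)={a,b,c}  FIRST(A)={a}  FIRST(B)={a,b}  FIRST(C)={a,b}
iter 2: — fixpoint
  FIRST(S)={a,b,c}  FIRST(A)={a}  FIRST(B)={a,b}  FIRST(C)={a,b}

FIRST(B) = ["a", "b"]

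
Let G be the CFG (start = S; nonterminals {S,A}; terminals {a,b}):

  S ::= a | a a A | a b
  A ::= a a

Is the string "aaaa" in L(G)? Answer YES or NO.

Convert to CNF:
  S -> T0 T1 | T0 X2 | a
  A -> T0 T0
  T0 -> a
  T1 -> b
  X2 -> T0 A

Fill CYK table bottom-up:
  cell(0,0) a: {S,T0}  orig:{S}
  cell(1,1) a: {S,T0}  orig:{S}
  cell(2,2) a: {S,T0}  orig:{S}
  cell(3,3) a: {S,T0}  orig:{S}
  cell(0,1) aa: {A}
  cell(1,2) aa: {A}
  cell(2,3) aa: {A}
  cell(0,2) aaa: {X2}  orig:{}
  cell(1,3) aaa: {X2}  orig:{}
  cell(0,3) aaaa: {S}

S ∈ T[0,3] ⇒ YES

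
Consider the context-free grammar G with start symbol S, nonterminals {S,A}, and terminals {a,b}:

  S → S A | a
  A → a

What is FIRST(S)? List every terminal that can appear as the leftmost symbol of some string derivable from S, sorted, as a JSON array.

FIRST iteration:
pass 1:
  A via A→a: +{a}
  S via S→a: +{a}
  FIRST(S)={a}  FIRST(A)={a}
pass 2: — fixpoint
  FIRST(S)={a}  FIRST(A)={a}

FIRST(S) = ["a"]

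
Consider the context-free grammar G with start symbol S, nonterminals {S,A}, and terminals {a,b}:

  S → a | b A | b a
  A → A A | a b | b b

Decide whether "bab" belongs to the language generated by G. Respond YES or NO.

CNF form of G:
  S -> T1 A | T1 T0 | a
  A -> A A | T0 T1 | T1 T1
  T0 -> a
  T1 -> b

CYK table (by increasing span):
  [0..0]={T1}  "b"  orig:{}
  [1..1]={S,T0}  "a"  orig:{S}
  [2..2]={T1}  "b"  orig:{}
  [0..1]={S}  "ba"
  [1..2]={A}  "ab"
  [0..2]={S}  "bab"

S ∈ T[0,2] ⇒ YES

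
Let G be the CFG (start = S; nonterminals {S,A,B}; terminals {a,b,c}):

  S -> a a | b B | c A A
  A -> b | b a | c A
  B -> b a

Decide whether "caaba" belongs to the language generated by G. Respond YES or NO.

Convert to CNF:
  S -> T0 B | T1 T1 | T2 X3
  A -> T0 T1 | T2 A | b
  B -> T0 T1
  T0 -> b
  T1 -> a
  T2 -> c
  X3 -> A A

CYK table (by increasing span):
  cell(0,0) c: {T2}  orig:{}
  cell(1,1) a: {T1}  orig:{}
  cell(2,2) a: {T1}  orig:{}
  cell(3,3) b: {A,T0}  orig:{A}
  cell(4,4) a: {T1}  orig:{}
  cell(0,1) ca: ∅
  cell(1,2) aa: {S}
  cell(2,3) ab: ∅
  cell(3,4) ba: {A,B}
  cell(0,2) caa: ∅
  cell(1,3) aab: ∅
  cell(2,4) aba: ∅
  cell(0,3) caab: ∅
  cell(1,4) aaba: ∅
  cell(0,4) caaba: ∅

S ∉ T[0,4] ⇒ NO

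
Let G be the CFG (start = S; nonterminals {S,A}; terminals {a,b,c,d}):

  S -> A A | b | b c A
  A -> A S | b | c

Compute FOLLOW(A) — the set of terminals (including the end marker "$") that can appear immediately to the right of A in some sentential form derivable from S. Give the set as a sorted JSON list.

FIRST iteration:
iter 1:
  A via A→b: +{b}
  A via A→c: +{c}
  S via S→A A: +{b,c}
  FIRST(S)={b,c}  FIRST(A)={b,c}
iter 2: (stable)
  FIRST(S)={b,c}  FIRST(A)={b,c}

FOLLOW iteration:
FOLLOW(S) := {$}
iter 1:
  A→A S: FOLLOW(A) ⊇ FIRST(S) = {b,c}; new: +{b,c}
  A→A S: FOLLOW(S) ⊇ FOLLOW(A) ⊇ {b,c}; new: +{b,c}
  S→A A: FOLLOW(A) ⊇ FOLLOW(S) ⊇ {$,b,c}; new: +{$}
  FOLLOW[S]={$,b,c}  FOLLOW[A]={$,b,c}
iter 2: — fixpoint
  FOLLOW[S]={$,b,c}  FOLLOW[A]={$,b,c}

FOLLOW(A) = ["$", "b", "c"]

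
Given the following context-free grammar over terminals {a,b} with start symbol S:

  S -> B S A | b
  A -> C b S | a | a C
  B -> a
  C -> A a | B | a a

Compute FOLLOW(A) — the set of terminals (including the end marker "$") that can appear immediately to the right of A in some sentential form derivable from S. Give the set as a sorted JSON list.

FIRST sets, iterate to fixpoint:
pass 1:
  A via A→a: +{a}
  B via B→a: +{a}
  C via C→A a: +{a}
  S via S→B S A: +{a}
  S via S→b: +{b}
  FIRST(S)={a,b}  FIRST(A)={a}  FIRST(B)={a}  FIRST(C)={a}
pass 2: — fixpoint
  FIRST(S)={a,b}  FIRST(A)={a}  FIRST(B)={a}  FIRST(C)={a}

FOLLOW iteration:
initialize: $ ∈ FOLLOW(S)
round 1:
  A→C b S: FOLLOW(C) ⊇ FIRST(b) = {b}; new: +{b}
  C→A a: FOLLOW(A) ⊇ FIRST(a) = {a}; new: +{a}
  C→B: FOLLOW(B) ⊇ FOLLOW(C) ⊇ {b}; new: +{b}
  S→B S A: FOLLOW(B) ⊇ FIRST(S) = {a,b}; new: +{a}
  S→B S A: FOLLOW(S) ⊇ FIRST(A) = {a}; new: +{a}
  S→B S A: FOLLOW(A) ⊇ FOLLOW(S) ⊇ {$,a}; new: +{$}
  S: {$,a}  A: {$,a}  B: {a,b}  C: {b}
round 2:
  A→a C: FOLLOW(C) ⊇ FOLLOW(A) ⊇ {$,a}; new: +{$,a}
  C→B: FOLLOW(B) ⊇ FOLLOW(C) ⊇ {$,a,b}; new: +{$}
  S: {$,a}  A: {$,a}  B: {$,a,b}  C: {$,a,b}
round 3: (no change)
  S: {$,a}  A: {$,a}  B: {$,a,b}  C: {$,a,b}

FOLLOW(A) = ["$", "a"]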